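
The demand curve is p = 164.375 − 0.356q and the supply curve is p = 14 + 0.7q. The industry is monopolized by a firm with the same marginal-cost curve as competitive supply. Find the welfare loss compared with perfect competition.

680.59

Competitive equilibrium: 164.375 − 0.356q = 14 + 0.7q → q* = 142.4006, p* = 113.6804.
Marginal revenue: MR = 164.375 − 0.712q. Set MR = MC: 164.375 − 0.712q = 14 + 0.7q → q_m = 106.4979.
Price p_m = 164.375 − 0.356·106.4979 = 126.4617; MC(q_m) = 14 + 0.7·106.4979 = 88.5485.
Competitive q* = 142.4006, so Δq = 35.9027; wedge = 126.4617 − 88.5485 = 37.9132.
Deadweight loss = ½ × 35.9027 × 37.9132 = 680.59.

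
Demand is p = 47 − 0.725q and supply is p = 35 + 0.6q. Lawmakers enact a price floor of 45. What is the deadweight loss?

Competitive equilibrium: 47 − 0.725q = 35 + 0.6q → q* = 9.0566, p* = 40.434.
At the floor p = 45, quantity demanded = (47 − 45)/0.725 = 2.7586.
Sellers' marginal cost at q' = 2.7586: 35 + 0.6·2.7586 = 36.6552.
Δq = 9.0566 − 2.7586 = 6.298; wedge = 45 − 36.6552 = 8.3448.
DWL = ½ × 6.298 × 8.3448 = 26.28.

26.28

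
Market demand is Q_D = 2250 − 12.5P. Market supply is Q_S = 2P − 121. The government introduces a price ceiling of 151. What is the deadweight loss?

181.75

In inverse form: demand P = 180 − 0.08Q, supply P = 60.5 + 0.5Q.
Competitive equilibrium: 180 − 0.08Q = 60.5 + 0.5Q → Q* = 206.0345, P* = 163.5172.
At the ceiling P = 151, quantity supplied = (151 − 60.5)/0.5 = 181.
Willingness to pay at Q' = 181: 180 − 0.08·181 = 165.52.
ΔQ = 206.0345 − 181 = 25.0345; wedge = 165.52 − 151 = 14.52.
Welfare loss = ½ × 25.0345 × 14.52 = 181.75.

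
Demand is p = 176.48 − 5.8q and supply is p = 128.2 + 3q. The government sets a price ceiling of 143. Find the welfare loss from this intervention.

1.35

Competitive equilibrium: 176.48 − 5.8q = 128.2 + 3q → q* = 5.4864, p* = 144.6591.
At the ceiling p = 143, quantity supplied = (143 − 128.2)/3 = 4.9333.
Willingness to pay at q' = 4.9333: 176.48 − 5.8·4.9333 = 147.8669.
Δq = 5.4864 − 4.9333 = 0.5531; wedge = 147.8669 − 143 = 4.8669.
DWL = ½ × 0.5531 × 4.8669 = 1.35.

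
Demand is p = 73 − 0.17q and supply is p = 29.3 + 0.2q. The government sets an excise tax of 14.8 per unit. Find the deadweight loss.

296

Competitive equilibrium: 73 − 0.17q = 29.3 + 0.2q → q* = 118.1081, p* = 52.9216.
With the tax, the buyer price exceeds the seller price by 14.8: (73 − 0.17q) − (29.3 + 0.2q) = 14.8 → q' = 78.1081.
Δq = 118.1081 − 78.1081 = 40; the wedge equals the tax, 14.8.
Welfare loss = ½ × 40 × 14.8 = 296.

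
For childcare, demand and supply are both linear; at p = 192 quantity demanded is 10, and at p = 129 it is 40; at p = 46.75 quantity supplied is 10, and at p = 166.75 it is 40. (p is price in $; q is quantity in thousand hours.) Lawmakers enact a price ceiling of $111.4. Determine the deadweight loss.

Demand slope = (129 − 192)/(40 − 10) = −2.1, so p = 213 − 2.1q.
Supply slope = (166.75 − 46.75)/(40 − 10) = 4, so p = 6.75 + 4q.
Competitive equilibrium: 213 − 2.1q = 6.75 + 4q → q* = 33.8115, p* = 141.9959.
At the ceiling p = 111.4, quantity supplied = (111.4 − 6.75)/4 = 26.1625.
Willingness to pay at q' = 26.1625: 213 − 2.1·26.1625 = 158.0588.
Δq = 33.8115 − 26.1625 = 7.649; wedge = 158.0588 − 111.4 = 46.6588.
Welfare loss = ½ × 7.649 × 46.6588 = $178.45 thousand.

$178.45 thousand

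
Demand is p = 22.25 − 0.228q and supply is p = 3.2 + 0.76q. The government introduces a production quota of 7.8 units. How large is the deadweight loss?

Competitive equilibrium: 22.25 − 0.228q = 3.2 + 0.76q → q* = 19.2814, p* = 17.8538.
At q = 7.8: demand price = 22.25 − 0.228·7.8 = 20.4716; supply price = 3.2 + 0.76·7.8 = 9.128.
Δq = 19.2814 − 7.8 = 11.4814; wedge = 20.4716 − 9.128 = 11.3436.
The triangle = ½ × 11.4814 × 11.3436 = 65.12.

65.12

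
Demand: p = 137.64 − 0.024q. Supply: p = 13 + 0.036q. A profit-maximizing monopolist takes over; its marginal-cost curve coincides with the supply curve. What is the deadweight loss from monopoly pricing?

Competitive equilibrium: 137.64 − 0.024q = 13 + 0.036q → q* = 2077.33333, p* = 87.784.
Marginal revenue: MR = 137.64 − 0.048q. Set MR = MC: 137.64 − 0.048q = 13 + 0.036q → q_m = 1483.80952.
Price p_m = 137.64 − 0.024·1483.80952 = 102.02857; MC(q_m) = 13 + 0.036·1483.80952 = 66.41714.
Competitive q* = 2077.33333, so Δq = 593.52381; wedge = 102.02857 − 66.41714 = 35.61143.
The triangle = ½ × 593.52381 × 35.61143 = 10568.12.

10568.12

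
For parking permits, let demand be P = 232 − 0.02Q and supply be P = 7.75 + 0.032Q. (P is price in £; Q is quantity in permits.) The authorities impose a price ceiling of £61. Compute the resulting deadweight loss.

Competitive equilibrium: 232 − 0.02Q = 7.75 + 0.032Q → Q* = 4312.5, P* = 145.75.
At the ceiling P = 61, quantity supplied = (61 − 7.75)/0.032 = 1664.0625.
Willingness to pay at Q' = 1664.0625: 232 − 0.02·1664.0625 = 198.71875.
ΔQ = 4312.5 − 1664.0625 = 2648.4375; wedge = 198.71875 − 61 = 137.71875.
DWL = ½ × 2648.4375 × 137.71875 = £182369.75.

£182369.75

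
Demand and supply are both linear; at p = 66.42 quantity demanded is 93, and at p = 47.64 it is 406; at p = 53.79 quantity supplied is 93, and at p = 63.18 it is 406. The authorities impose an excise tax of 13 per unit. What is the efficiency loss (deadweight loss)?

938.89

Demand slope = (47.64 − 66.42)/(406 − 93) = −0.06, so p = 72 − 0.06q.
Supply slope = (63.18 − 53.79)/(406 − 93) = 0.03, so p = 51 + 0.03q.
Competitive equilibrium: 72 − 0.06q = 51 + 0.03q → q* = 233.3333, p* = 58.
With the tax, the buyer price exceeds the seller price by 13: (72 − 0.06q) − (51 + 0.03q) = 13 → q' = 88.8889.
Δq = 233.3333 − 88.8889 = 144.4444; the wedge equals the tax, 13.
DWL = ½ × 144.4444 × 13 = 938.89.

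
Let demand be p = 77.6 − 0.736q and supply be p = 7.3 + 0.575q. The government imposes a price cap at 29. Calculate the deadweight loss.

165.38

Competitive equilibrium: 77.6 − 0.736q = 7.3 + 0.575q → q* = 53.62319, p* = 38.13333.
At the ceiling p = 29, quantity supplied = (29 − 7.3)/0.575 = 37.73913.
Willingness to pay at q' = 37.73913: 77.6 − 0.736·37.73913 = 49.824.
Δq = 53.62319 − 37.73913 = 15.88406; wedge = 49.824 − 29 = 20.824.
DWL = ½ × 15.88406 × 20.824 = 165.38.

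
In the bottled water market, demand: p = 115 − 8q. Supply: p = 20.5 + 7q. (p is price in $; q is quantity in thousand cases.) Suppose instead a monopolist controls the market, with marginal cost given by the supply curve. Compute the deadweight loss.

$36.01 thousand

Competitive equilibrium: 115 − 8q = 20.5 + 7q → q* = 6.3, p* = 64.6.
Marginal revenue: MR = 115 − 16q. Set MR = MC: 115 − 16q = 20.5 + 7q → q_m = 4.1087.
Price p_m = 115 − 8·4.1087 = 82.1304; MC(q_m) = 20.5 + 7·4.1087 = 49.2609.
Competitive q* = 6.3, so Δq = 2.1913; wedge = 82.1304 − 49.2609 = 32.8695.
Deadweight loss = ½ × 2.1913 × 32.8695 = $36.01 thousand.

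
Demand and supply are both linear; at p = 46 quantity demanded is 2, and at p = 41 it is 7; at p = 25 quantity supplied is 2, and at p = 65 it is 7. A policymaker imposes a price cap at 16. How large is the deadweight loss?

53.82

Demand slope = (41 − 46)/(7 − 2) = −1, so p = 48 − q.
Supply slope = (65 − 25)/(7 − 2) = 8, so p = 9 + 8q.
Competitive equilibrium: 48 − q = 9 + 8q → q* = 4.3333, p* = 43.6667.
At the ceiling p = 16, quantity supplied = (16 − 9)/8 = 0.875.
Willingness to pay at q' = 0.875: 48 − 1·0.875 = 47.125.
Δq = 4.3333 − 0.875 = 3.4583; wedge = 47.125 − 16 = 31.125.
Deadweight loss = ½ × 3.4583 × 31.125 = 53.82.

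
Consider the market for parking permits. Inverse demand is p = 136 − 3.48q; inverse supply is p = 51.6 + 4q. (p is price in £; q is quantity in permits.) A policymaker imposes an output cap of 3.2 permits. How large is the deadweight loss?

Competitive equilibrium: 136 − 3.48q = 51.6 + 4q → q* = 11.2834, p* = 96.7337.
At q = 3.2: demand price = 136 − 3.48·3.2 = 124.864; supply price = 51.6 + 4·3.2 = 64.4.
Δq = 11.2834 − 3.2 = 8.0834; wedge = 124.864 − 64.4 = 60.464.
Deadweight loss = ½ × 8.0834 × 60.464 = £244.38.

£244.38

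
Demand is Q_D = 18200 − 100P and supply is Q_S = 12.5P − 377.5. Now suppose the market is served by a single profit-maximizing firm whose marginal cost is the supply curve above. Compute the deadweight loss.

1280.18

In inverse form: demand P = 182 − 0.01Q, supply P = 30.2 + 0.08Q.
Competitive equilibrium: 182 − 0.01Q = 30.2 + 0.08Q → Q* = 1686.6667, P* = 165.1333.
Marginal revenue: MR = 182 − 0.02Q. Set MR = MC: 182 − 0.02Q = 30.2 + 0.08Q → Q_m = 1518.
Price P_m = 182 − 0.01·1518 = 166.82; MC(Q_m) = 30.2 + 0.08·1518 = 151.64.
Competitive Q* = 1686.6667, so ΔQ = 168.6667; wedge = 166.82 − 151.64 = 15.18.
DWL = ½ × 168.6667 × 15.18 = 1280.18.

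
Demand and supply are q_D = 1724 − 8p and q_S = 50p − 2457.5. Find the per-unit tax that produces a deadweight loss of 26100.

87

In inverse form: demand p = 215.5 − 0.125q, supply p = 49.15 + 0.02q.
Competitive equilibrium: 215.5 − 0.125q = 49.15 + 0.02q → q* = 1147.2414, p* = 72.0948.
A tax t gives Δq = t/0.145 and wedge t, so DWL = t²/0.29.
t²/0.29 = 26100 → t² = 7569 → t = 87.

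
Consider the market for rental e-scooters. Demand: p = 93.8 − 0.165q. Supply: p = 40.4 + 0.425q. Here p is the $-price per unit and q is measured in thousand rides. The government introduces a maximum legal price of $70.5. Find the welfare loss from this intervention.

Competitive equilibrium: 93.8 − 0.165q = 40.4 + 0.425q → q* = 90.5085, p* = 78.8661.
At the ceiling p = 70.5, quantity supplied = (70.5 − 40.4)/0.425 = 70.8235.
Willingness to pay at q' = 70.8235: 93.8 − 0.165·70.8235 = 82.1141.
Δq = 90.5085 − 70.8235 = 19.685; wedge = 82.1141 − 70.5 = 11.6141.
DWL = ½ × 19.685 × 11.6141 = $114.31 thousand.

$114.31 thousand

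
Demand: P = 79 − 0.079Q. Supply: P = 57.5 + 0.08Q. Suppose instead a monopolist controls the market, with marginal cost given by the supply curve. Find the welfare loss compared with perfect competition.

160.16

Competitive equilibrium: 79 − 0.079Q = 57.5 + 0.08Q → Q* = 135.2201, P* = 68.3176.
Marginal revenue: MR = 79 − 0.158Q. Set MR = MC: 79 − 0.158Q = 57.5 + 0.08Q → Q_m = 90.3361.
Price P_m = 79 − 0.079·90.3361 = 71.8634; MC(Q_m) = 57.5 + 0.08·90.3361 = 64.7269.
Competitive Q* = 135.2201, so ΔQ = 44.884; wedge = 71.8634 − 64.7269 = 7.1365.
Deadweight loss = ½ × 44.884 × 7.1365 = 160.16.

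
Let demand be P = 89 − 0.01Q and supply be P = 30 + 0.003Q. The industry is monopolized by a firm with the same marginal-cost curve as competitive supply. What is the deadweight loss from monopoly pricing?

25309

Competitive equilibrium: 89 − 0.01Q = 30 + 0.003Q → Q* = 4538.461538, P* = 43.615385.
Marginal revenue: MR = 89 − 0.02Q. Set MR = MC: 89 − 0.02Q = 30 + 0.003Q → Q_m = 2565.217391.
Price P_m = 89 − 0.01·2565.217391 = 63.347826; MC(Q_m) = 30 + 0.003·2565.217391 = 37.695652.
Competitive Q* = 4538.461538, so ΔQ = 1973.244147; wedge = 63.347826 − 37.695652 = 25.652174.
Welfare loss = ½ × 1973.244147 × 25.652174 = 25309.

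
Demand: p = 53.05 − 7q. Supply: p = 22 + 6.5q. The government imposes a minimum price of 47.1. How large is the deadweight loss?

Competitive equilibrium: 53.05 − 7q = 22 + 6.5q → q* = 2.3, p* = 36.95.
At the floor p = 47.1, quantity demanded = (53.05 − 47.1)/7 = 0.85.
Sellers' marginal cost at q' = 0.85: 22 + 6.5·0.85 = 27.525.
Δq = 2.3 − 0.85 = 1.45; wedge = 47.1 − 27.525 = 19.575.
DWL = ½ × 1.45 × 19.575 = 14.19.

14.19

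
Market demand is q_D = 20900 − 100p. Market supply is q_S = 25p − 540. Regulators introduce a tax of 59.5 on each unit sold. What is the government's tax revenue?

In inverse form: demand p = 209 − 0.01q, supply p = 21.6 + 0.04q.
Competitive equilibrium: 209 − 0.01q = 21.6 + 0.04q → q* = 3748, p* = 171.52.
With the tax, the buyer price exceeds the seller price by 59.5: (209 − 0.01q) − (21.6 + 0.04q) = 59.5 → q' = 2558.
Tax revenue = 59.5 × 2558 = 152201.

152201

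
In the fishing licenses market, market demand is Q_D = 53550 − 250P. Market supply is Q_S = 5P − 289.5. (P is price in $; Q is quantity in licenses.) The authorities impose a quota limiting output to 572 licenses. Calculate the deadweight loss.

In inverse form: demand P = 214.2 − 0.004Q, supply P = 57.9 + 0.2Q.
Competitive equilibrium: 214.2 − 0.004Q = 57.9 + 0.2Q → Q* = 766.1765, P* = 211.1353.
At Q = 572: demand price = 214.2 − 0.004·572 = 211.912; supply price = 57.9 + 0.2·572 = 172.3.
ΔQ = 766.1765 − 572 = 194.1765; wedge = 211.912 − 172.3 = 39.612.
Deadweight loss = ½ × 194.1765 × 39.612 = $3845.86.

$3845.86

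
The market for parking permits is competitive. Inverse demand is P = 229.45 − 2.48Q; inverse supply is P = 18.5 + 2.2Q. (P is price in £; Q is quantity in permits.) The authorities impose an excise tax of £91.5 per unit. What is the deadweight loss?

£894.47

Competitive equilibrium: 229.45 − 2.48Q = 18.5 + 2.2Q → Q* = 45.0748, P* = 117.6645.
With the tax, the buyer price exceeds the seller price by 91.5: (229.45 − 2.48Q) − (18.5 + 2.2Q) = 91.5 → Q' = 25.5235.
ΔQ = 45.0748 − 25.5235 = 19.5513; the wedge equals the tax, 91.5.
DWL = ½ × 19.5513 × 91.5 = £894.47.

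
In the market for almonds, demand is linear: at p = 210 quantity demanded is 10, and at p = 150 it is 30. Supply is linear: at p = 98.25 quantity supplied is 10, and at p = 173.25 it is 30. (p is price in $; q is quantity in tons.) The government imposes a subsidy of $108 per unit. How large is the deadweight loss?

$864

Demand slope = (150 − 210)/(30 − 10) = −3, so p = 240 − 3q.
Supply slope = (173.25 − 98.25)/(30 − 10) = 3.75, so p = 60.75 + 3.75q.
Competitive equilibrium: 240 − 3q = 60.75 + 3.75q → q* = 26.5556, p* = 160.3333.
The subsidy lowers effective supply by 108: p = 3.75q − 47.25.
New quantity: 240 − 3q = 3.75q − 47.25 → q' = 42.5556.
Overproduction Δq = 42.5556 − 26.5556 = 16; wedge = subsidy = 108.
DWL = ½ × 16 × 108 = $864.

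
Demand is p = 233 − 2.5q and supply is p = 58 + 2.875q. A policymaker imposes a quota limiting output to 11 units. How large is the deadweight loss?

1249.02

Competitive equilibrium: 233 − 2.5q = 58 + 2.875q → q* = 32.5581, p* = 151.6047.
At q = 11: demand price = 233 − 2.5·11 = 205.5; supply price = 58 + 2.875·11 = 89.625.
Δq = 32.5581 − 11 = 21.5581; wedge = 205.5 − 89.625 = 115.875.
Deadweight loss = ½ × 21.5581 × 115.875 = 1249.02.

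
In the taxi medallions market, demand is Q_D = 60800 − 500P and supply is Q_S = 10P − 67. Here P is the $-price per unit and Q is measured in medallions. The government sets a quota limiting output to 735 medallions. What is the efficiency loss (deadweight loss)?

$7815.71

In inverse form: demand P = 121.6 − 0.002Q, supply P = 6.7 + 0.1Q.
Competitive equilibrium: 121.6 − 0.002Q = 6.7 + 0.1Q → Q* = 1126.4706, P* = 119.3471.
At Q = 735: demand price = 121.6 − 0.002·735 = 120.13; supply price = 6.7 + 0.1·735 = 80.2.
ΔQ = 1126.4706 − 735 = 391.4706; wedge = 120.13 − 80.2 = 39.93.
The triangle = ½ × 391.4706 × 39.93 = $7815.71.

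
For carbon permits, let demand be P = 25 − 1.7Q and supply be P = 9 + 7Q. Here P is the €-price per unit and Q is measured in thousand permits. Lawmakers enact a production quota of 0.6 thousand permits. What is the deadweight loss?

Competitive equilibrium: 25 − 1.7Q = 9 + 7Q → Q* = 1.8391, P* = 21.8736.
At Q = 0.6: demand price = 25 − 1.7·0.6 = 23.98; supply price = 9 + 7·0.6 = 13.2.
ΔQ = 1.8391 − 0.6 = 1.2391; wedge = 23.98 − 13.2 = 10.78.
The triangle = ½ × 1.2391 × 10.78 = €6.68 thousand.

€6.68 thousand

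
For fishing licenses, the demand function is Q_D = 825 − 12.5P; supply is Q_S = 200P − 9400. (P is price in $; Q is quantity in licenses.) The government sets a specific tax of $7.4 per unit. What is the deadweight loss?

$322.12

In inverse form: demand P = 66 − 0.08Q, supply P = 47 + 0.005Q.
Competitive equilibrium: 66 − 0.08Q = 47 + 0.005Q → Q* = 223.5294, P* = 48.1176.
With the tax, the buyer price exceeds the seller price by 7.4: (66 − 0.08Q) − (47 + 0.005Q) = 7.4 → Q' = 136.4706.
ΔQ = 223.5294 − 136.4706 = 87.0588; the wedge equals the tax, 7.4.
The triangle = ½ × 87.0588 × 7.4 = $322.12.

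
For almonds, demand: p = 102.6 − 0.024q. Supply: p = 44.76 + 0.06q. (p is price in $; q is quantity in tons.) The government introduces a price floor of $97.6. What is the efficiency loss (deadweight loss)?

Competitive equilibrium: 102.6 − 0.024q = 44.76 + 0.06q → q* = 688.5714, p* = 86.0743.
At the floor p = 97.6, quantity demanded = (102.6 − 97.6)/0.024 = 208.3333.
Sellers' marginal cost at q' = 208.3333: 44.76 + 0.06·208.3333 = 57.26.
Δq = 688.5714 − 208.3333 = 480.2381; wedge = 97.6 − 57.26 = 40.34.
DWL = ½ × 480.2381 × 40.34 = $9686.40.

$9686.40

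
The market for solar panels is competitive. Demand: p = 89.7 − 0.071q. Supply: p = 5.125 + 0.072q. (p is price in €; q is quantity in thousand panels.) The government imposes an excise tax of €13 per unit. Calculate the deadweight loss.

€590.91 thousand

Competitive equilibrium: 89.7 − 0.071q = 5.125 + 0.072q → q* = 591.4336, p* = 47.7082.
With the tax, the buyer price exceeds the seller price by 13: (89.7 − 0.071q) − (5.125 + 0.072q) = 13 → q' = 500.5245.
Δq = 591.4336 − 500.5245 = 90.9091; the wedge equals the tax, 13.
The triangle = ½ × 90.9091 × 13 = €590.91 thousand.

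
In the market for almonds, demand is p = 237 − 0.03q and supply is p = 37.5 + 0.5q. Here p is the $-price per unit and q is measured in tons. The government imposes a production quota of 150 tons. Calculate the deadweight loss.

Competitive equilibrium: 237 − 0.03q = 37.5 + 0.5q → q* = 376.4151, p* = 225.7075.
At q = 150: demand price = 237 − 0.03·150 = 232.5; supply price = 37.5 + 0.5·150 = 112.5.
Δq = 376.4151 − 150 = 226.4151; wedge = 232.5 − 112.5 = 120.
Deadweight loss = ½ × 226.4151 × 120 = $13584.91.

$13584.91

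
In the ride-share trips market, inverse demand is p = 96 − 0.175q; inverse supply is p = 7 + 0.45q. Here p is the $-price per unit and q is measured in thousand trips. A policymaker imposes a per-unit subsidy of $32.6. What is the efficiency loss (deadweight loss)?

$850.208 thousand

Competitive equilibrium: 96 − 0.175q = 7 + 0.45q → q* = 142.4, p* = 71.08.
The subsidy lowers effective supply by 32.6: p = 0.45q − 25.6.
New quantity: 96 − 0.175q = 0.45q − 25.6 → q' = 194.56.
Overproduction Δq = 194.56 − 142.4 = 52.16; wedge = subsidy = 32.6.
DWL = ½ × 52.16 × 32.6 = $850.208 thousand.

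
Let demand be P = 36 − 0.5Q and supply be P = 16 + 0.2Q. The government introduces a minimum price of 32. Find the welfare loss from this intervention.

Competitive equilibrium: 36 − 0.5Q = 16 + 0.2Q → Q* = 28.5714, P* = 21.7143.
At the floor P = 32, quantity demanded = (36 − 32)/0.5 = 8.
Sellers' marginal cost at Q' = 8: 16 + 0.2·8 = 17.6.
ΔQ = 28.5714 − 8 = 20.5714; wedge = 32 − 17.6 = 14.4.
Deadweight loss = ½ × 20.5714 × 14.4 = 148.11.

148.11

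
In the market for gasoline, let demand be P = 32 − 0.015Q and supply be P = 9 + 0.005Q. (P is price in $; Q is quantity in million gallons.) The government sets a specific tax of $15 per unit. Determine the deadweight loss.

$5625 million

Competitive equilibrium: 32 − 0.015Q = 9 + 0.005Q → Q* = 1150, P* = 14.75.
With the tax, the buyer price exceeds the seller price by 15: (32 − 0.015Q) − (9 + 0.005Q) = 15 → Q' = 400.
ΔQ = 1150 − 400 = 750; the wedge equals the tax, 15.
The triangle = ½ × 750 × 15 = $5625 million.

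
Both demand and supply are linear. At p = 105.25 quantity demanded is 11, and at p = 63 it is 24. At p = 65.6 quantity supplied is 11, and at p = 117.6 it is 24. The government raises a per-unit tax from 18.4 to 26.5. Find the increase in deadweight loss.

Demand slope = (63 − 105.25)/(24 − 11) = −3.25, so p = 141 − 3.25q.
Supply slope = (117.6 − 65.6)/(24 − 11) = 4, so p = 21.6 + 4q.
Competitive equilibrium: 141 − 3.25q = 21.6 + 4q → q* = 16.469, p* = 87.4759.
For a per-unit tax t: Δq = t/7.25, so DWL = ½·t·(t/7.25) = t²/14.5.
At t = 18.4: DWL = 23.349. At t = 26.5: DWL = 48.431.
Increase = 48.431 − 23.349 = 25.08.

25.08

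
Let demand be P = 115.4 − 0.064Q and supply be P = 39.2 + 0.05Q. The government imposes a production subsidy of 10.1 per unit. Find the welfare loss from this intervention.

447.41

Competitive equilibrium: 115.4 − 0.064Q = 39.2 + 0.05Q → Q* = 668.4211, P* = 72.6211.
The subsidy lowers effective supply by 10.1: P = 29.1 + 0.05Q.
New quantity: 115.4 − 0.064Q = 29.1 + 0.05Q → Q' = 757.0175.
Overproduction ΔQ = 757.0175 − 668.4211 = 88.5964; wedge = subsidy = 10.1.
The triangle = ½ × 88.5964 × 10.1 = 447.41.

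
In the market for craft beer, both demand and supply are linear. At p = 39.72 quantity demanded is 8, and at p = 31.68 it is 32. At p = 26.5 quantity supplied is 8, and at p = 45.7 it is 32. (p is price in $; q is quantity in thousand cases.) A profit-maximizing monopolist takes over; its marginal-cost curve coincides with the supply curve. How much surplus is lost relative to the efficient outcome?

$11.38 thousand

Demand slope = (31.68 − 39.72)/(32 − 8) = −0.335, so p = 42.4 − 0.335q.
Supply slope = (45.7 − 26.5)/(32 − 8) = 0.8, so p = 20.1 + 0.8q.
Competitive equilibrium: 42.4 − 0.335q = 20.1 + 0.8q → q* = 19.6476, p* = 35.8181.
Marginal revenue: MR = 42.4 − 0.67q. Set MR = MC: 42.4 − 0.67q = 20.1 + 0.8q → q_m = 15.1701.
Price p_m = 42.4 − 0.335·15.1701 = 37.318; MC(q_m) = 20.1 + 0.8·15.1701 = 32.2361.
Competitive q* = 19.6476, so Δq = 4.4775; wedge = 37.318 − 32.2361 = 5.0819.
Deadweight loss = ½ × 4.4775 × 5.0819 = $11.38 thousand.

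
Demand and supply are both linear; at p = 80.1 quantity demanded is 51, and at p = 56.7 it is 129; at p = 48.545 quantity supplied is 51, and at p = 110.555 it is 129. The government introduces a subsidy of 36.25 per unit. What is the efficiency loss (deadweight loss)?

600.03

Demand slope = (56.7 − 80.1)/(129 − 51) = −0.3, so p = 95.4 − 0.3q.
Supply slope = (110.555 − 48.545)/(129 − 51) = 0.795, so p = 8 + 0.795q.
Competitive equilibrium: 95.4 − 0.3q = 8 + 0.795q → q* = 79.8174, p* = 71.4548.
The subsidy lowers effective supply by 36.25: p = 0.795q − 28.25.
New quantity: 95.4 − 0.3q = 0.795q − 28.25 → q' = 112.9224.
Overproduction Δq = 112.9224 − 79.8174 = 33.105; wedge = subsidy = 36.25.
DWL = ½ × 33.105 × 36.25 = 600.03.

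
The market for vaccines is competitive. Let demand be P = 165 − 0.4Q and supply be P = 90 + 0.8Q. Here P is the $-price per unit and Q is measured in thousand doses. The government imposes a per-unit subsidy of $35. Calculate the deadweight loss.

$510.42 thousand

Competitive equilibrium: 165 − 0.4Q = 90 + 0.8Q → Q* = 62.5, P* = 140.
The subsidy lowers effective supply by 35: P = 55 + 0.8Q.
New quantity: 165 − 0.4Q = 55 + 0.8Q → Q' = 91.6667.
Overproduction ΔQ = 91.6667 − 62.5 = 29.1667; wedge = subsidy = 35.
Deadweight loss = ½ × 29.1667 × 35 = $510.42 thousand.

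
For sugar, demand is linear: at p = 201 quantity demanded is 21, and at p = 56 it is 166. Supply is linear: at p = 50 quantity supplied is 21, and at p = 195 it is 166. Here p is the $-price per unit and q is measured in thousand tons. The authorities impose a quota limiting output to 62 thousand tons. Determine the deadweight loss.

$1190.25 thousand

Demand slope = (56 − 201)/(166 − 21) = −1, so p = 222 − q.
Supply slope = (195 − 50)/(166 − 21) = 1, so p = 29 + q.
Competitive equilibrium: 222 − q = 29 + q → q* = 96.5, p* = 125.5.
At q = 62: demand price = 222 − 1·62 = 160; supply price = 29 + 1·62 = 91.
Δq = 96.5 − 62 = 34.5; wedge = 160 − 91 = 69.
Deadweight loss = ½ × 34.5 × 69 = $1190.25 thousand.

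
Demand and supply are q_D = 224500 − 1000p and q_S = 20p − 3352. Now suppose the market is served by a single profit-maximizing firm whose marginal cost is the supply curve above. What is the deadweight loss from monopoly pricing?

11.74

In inverse form: demand p = 224.5 − 0.001q, supply p = 167.6 + 0.05q.
Competitive equilibrium: 224.5 − 0.001q = 167.6 + 0.05q → q* = 1115.6863, p* = 223.3843.
Marginal revenue: MR = 224.5 − 0.002q. Set MR = MC: 224.5 − 0.002q = 167.6 + 0.05q → q_m = 1094.2308.
Price p_m = 224.5 − 0.001·1094.2308 = 223.4058; MC(q_m) = 167.6 + 0.05·1094.2308 = 222.3115.
Competitive q* = 1115.6863, so Δq = 21.4555; wedge = 223.4058 − 222.3115 = 1.0943.
The triangle = ½ × 21.4555 × 1.0943 = 11.74.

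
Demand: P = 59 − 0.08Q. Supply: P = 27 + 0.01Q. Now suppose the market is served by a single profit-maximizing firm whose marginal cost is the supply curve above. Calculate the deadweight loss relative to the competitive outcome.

1259.82

Competitive equilibrium: 59 − 0.08Q = 27 + 0.01Q → Q* = 355.5556, P* = 30.5556.
Marginal revenue: MR = 59 − 0.16Q. Set MR = MC: 59 − 0.16Q = 27 + 0.01Q → Q_m = 188.2353.
Price P_m = 59 − 0.08·188.2353 = 43.9412; MC(Q_m) = 27 + 0.01·188.2353 = 28.8824.
Competitive Q* = 355.5556, so ΔQ = 167.3203; wedge = 43.9412 − 28.8824 = 15.0588.
Deadweight loss = ½ × 167.3203 × 15.0588 = 1259.82.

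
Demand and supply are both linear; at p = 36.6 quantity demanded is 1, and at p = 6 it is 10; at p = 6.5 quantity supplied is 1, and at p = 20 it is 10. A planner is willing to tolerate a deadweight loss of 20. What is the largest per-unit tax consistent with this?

Demand slope = (6 − 36.6)/(10 − 1) = −3.4, so p = 40 − 3.4q.
Supply slope = (20 − 6.5)/(10 − 1) = 1.5, so p = 5 + 1.5q.
Competitive equilibrium: 40 − 3.4q = 5 + 1.5q → q* = 7.1429, p* = 15.7143.
A tax t gives Δq = t/4.9 and wedge t, so DWL = t²/9.8.
t²/9.8 = 20 → t² = 196 → t = 14.

14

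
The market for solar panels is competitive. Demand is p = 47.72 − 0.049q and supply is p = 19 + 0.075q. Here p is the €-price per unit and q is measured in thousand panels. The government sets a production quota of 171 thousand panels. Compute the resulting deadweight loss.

Competitive equilibrium: 47.72 − 0.049q = 19 + 0.075q → q* = 231.6129, p* = 36.371.
At q = 171: demand price = 47.72 − 0.049·171 = 39.341; supply price = 19 + 0.075·171 = 31.825.
Δq = 231.6129 − 171 = 60.6129; wedge = 39.341 − 31.825 = 7.516.
Welfare loss = ½ × 60.6129 × 7.516 = €227.78 thousand.

€227.78 thousand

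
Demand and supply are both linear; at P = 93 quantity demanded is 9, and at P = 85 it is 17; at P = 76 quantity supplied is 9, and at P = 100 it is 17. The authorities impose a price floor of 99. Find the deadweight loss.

Demand slope = (85 − 93)/(17 − 9) = −1, so P = 102 − Q.
Supply slope = (100 − 76)/(17 − 9) = 3, so P = 49 + 3Q.
Competitive equilibrium: 102 − Q = 49 + 3Q → Q* = 13.25, P* = 88.75.
At the floor P = 99, quantity demanded = (102 − 99)/1 = 3.
Sellers' marginal cost at Q' = 3: 49 + 3·3 = 58.
ΔQ = 13.25 − 3 = 10.25; wedge = 99 − 58 = 41.
Welfare loss = ½ × 10.25 × 41 = 210.125.

210.125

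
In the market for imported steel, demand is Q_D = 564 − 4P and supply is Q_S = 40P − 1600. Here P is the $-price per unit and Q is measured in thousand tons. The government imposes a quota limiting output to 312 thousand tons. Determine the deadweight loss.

$420.07 thousand

In inverse form: demand P = 141 − 0.25Q, supply P = 40 + 0.025Q.
Competitive equilibrium: 141 − 0.25Q = 40 + 0.025Q → Q* = 367.2727, P* = 49.1818.
At Q = 312: demand price = 141 − 0.25·312 = 63; supply price = 40 + 0.025·312 = 47.8.
ΔQ = 367.2727 − 312 = 55.2727; wedge = 63 − 47.8 = 15.2.
DWL = ½ × 55.2727 × 15.2 = $420.07 thousand.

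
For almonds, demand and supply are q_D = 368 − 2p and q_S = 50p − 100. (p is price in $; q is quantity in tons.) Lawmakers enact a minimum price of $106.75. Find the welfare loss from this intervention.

In inverse form: demand p = 184 − 0.5q, supply p = 2 + 0.02q.
Competitive equilibrium: 184 − 0.5q = 2 + 0.02q → q* = 350, p* = 9.
At the floor p = 106.75, quantity demanded = (184 − 106.75)/0.5 = 154.5.
Sellers' marginal cost at q' = 154.5: 2 + 0.02·154.5 = 5.09.
Δq = 350 − 154.5 = 195.5; wedge = 106.75 − 5.09 = 101.66.
The triangle = ½ × 195.5 × 101.66 = $9937.265.

$9937.265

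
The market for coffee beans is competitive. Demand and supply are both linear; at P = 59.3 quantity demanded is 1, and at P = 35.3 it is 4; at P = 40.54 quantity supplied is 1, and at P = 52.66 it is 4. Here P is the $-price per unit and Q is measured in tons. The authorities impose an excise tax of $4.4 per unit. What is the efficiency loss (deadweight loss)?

$0.80

Demand slope = (35.3 − 59.3)/(4 − 1) = −8, so P = 67.3 − 8Q.
Supply slope = (52.66 − 40.54)/(4 − 1) = 4.04, so P = 36.5 + 4.04Q.
Competitive equilibrium: 67.3 − 8Q = 36.5 + 4.04Q → Q* = 2.5581, P* = 46.8349.
With the tax, the buyer price exceeds the seller price by 4.4: (67.3 − 8Q) − (36.5 + 4.04Q) = 4.4 → Q' = 2.1927.
ΔQ = 2.5581 − 2.1927 = 0.3654; the wedge equals the tax, 4.4.
Welfare loss = ½ × 0.3654 × 4.4 = $0.80.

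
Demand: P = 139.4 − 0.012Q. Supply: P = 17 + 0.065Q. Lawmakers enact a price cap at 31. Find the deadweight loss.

72707.11

Competitive equilibrium: 139.4 − 0.012Q = 17 + 0.065Q → Q* = 1589.61039, P* = 120.32468.
At the ceiling P = 31, quantity supplied = (31 − 17)/0.065 = 215.38462.
Willingness to pay at Q' = 215.38462: 139.4 − 0.012·215.38462 = 136.81538.
ΔQ = 1589.61039 − 215.38462 = 1374.22577; wedge = 136.81538 − 31 = 105.81538.
Deadweight loss = ½ × 1374.22577 × 105.81538 = 72707.11.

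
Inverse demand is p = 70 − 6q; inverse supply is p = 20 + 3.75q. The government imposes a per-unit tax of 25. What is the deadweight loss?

32.05

Competitive equilibrium: 70 − 6q = 20 + 3.75q → q* = 5.1282, p* = 39.2308.
With the tax, the buyer price exceeds the seller price by 25: (70 − 6q) − (20 + 3.75q) = 25 → q' = 2.5641.
Δq = 5.1282 − 2.5641 = 2.5641; the wedge equals the tax, 25.
DWL = ½ × 2.5641 × 25 = 32.05.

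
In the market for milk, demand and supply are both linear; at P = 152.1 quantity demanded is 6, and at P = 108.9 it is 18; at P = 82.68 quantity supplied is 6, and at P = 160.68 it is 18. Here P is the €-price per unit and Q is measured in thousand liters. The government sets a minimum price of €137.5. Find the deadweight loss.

Demand slope = (108.9 − 152.1)/(18 − 6) = −3.6, so P = 173.7 − 3.6Q.
Supply slope = (160.68 − 82.68)/(18 − 6) = 6.5, so P = 43.68 + 6.5Q.
Competitive equilibrium: 173.7 − 3.6Q = 43.68 + 6.5Q → Q* = 12.8733, P* = 127.3562.
At the floor P = 137.5, quantity demanded = (173.7 − 137.5)/3.6 = 10.0556.
Sellers' marginal cost at Q' = 10.0556: 43.68 + 6.5·10.0556 = 109.0414.
ΔQ = 12.8733 − 10.0556 = 2.8177; wedge = 137.5 − 109.0414 = 28.4586.
DWL = ½ × 2.8177 × 28.4586 = €40.09 thousand.

€40.09 thousand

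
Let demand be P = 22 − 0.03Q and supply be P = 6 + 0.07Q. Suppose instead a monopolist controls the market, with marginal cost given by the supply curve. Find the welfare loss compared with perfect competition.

68.17

Competitive equilibrium: 22 − 0.03Q = 6 + 0.07Q → Q* = 160, P* = 17.2.
Marginal revenue: MR = 22 − 0.06Q. Set MR = MC: 22 − 0.06Q = 6 + 0.07Q → Q_m = 123.0769.
Price P_m = 22 − 0.03·123.0769 = 18.3077; MC(Q_m) = 6 + 0.07·123.0769 = 14.6154.
Competitive Q* = 160, so ΔQ = 36.9231; wedge = 18.3077 − 14.6154 = 3.6923.
Welfare loss = ½ × 36.9231 × 3.6923 = 68.17.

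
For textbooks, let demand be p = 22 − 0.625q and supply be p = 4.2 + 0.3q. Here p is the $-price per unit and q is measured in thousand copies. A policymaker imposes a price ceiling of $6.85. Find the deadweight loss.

Competitive equilibrium: 22 − 0.625q = 4.2 + 0.3q → q* = 19.2432, p* = 9.973.
At the ceiling p = 6.85, quantity supplied = (6.85 − 4.2)/0.3 = 8.8333.
Willingness to pay at q' = 8.8333: 22 − 0.625·8.8333 = 16.4792.
Δq = 19.2432 − 8.8333 = 10.4099; wedge = 16.4792 − 6.85 = 9.6292.
DWL = ½ × 10.4099 × 9.6292 = $50.12 thousand.

$50.12 thousand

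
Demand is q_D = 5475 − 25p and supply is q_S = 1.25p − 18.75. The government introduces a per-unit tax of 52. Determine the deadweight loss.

1609.52

In inverse form: demand p = 219 − 0.04q, supply p = 15 + 0.8q.
Competitive equilibrium: 219 − 0.04q = 15 + 0.8q → q* = 242.8571, p* = 209.2857.
With the tax, the buyer price exceeds the seller price by 52: (219 − 0.04q) − (15 + 0.8q) = 52 → q' = 180.9524.
Δq = 242.8571 − 180.9524 = 61.9047; the wedge equals the tax, 52.
Welfare loss = ½ × 61.9047 × 52 = 1609.52.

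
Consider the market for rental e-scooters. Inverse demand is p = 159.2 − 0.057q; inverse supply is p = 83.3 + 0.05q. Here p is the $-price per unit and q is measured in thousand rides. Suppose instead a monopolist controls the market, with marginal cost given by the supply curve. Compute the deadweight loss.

$3251.86 thousand

Competitive equilibrium: 159.2 − 0.057q = 83.3 + 0.05q → q* = 709.3458, p* = 118.7673.
Marginal revenue: MR = 159.2 − 0.114q. Set MR = MC: 159.2 − 0.114q = 83.3 + 0.05q → q_m = 462.8049.
Price p_m = 159.2 − 0.057·462.8049 = 132.8201; MC(q_m) = 83.3 + 0.05·462.8049 = 106.4402.
Competitive q* = 709.3458, so Δq = 246.5409; wedge = 132.8201 − 106.4402 = 26.3799.
Deadweight loss = ½ × 246.5409 × 26.3799 = $3251.86 thousand.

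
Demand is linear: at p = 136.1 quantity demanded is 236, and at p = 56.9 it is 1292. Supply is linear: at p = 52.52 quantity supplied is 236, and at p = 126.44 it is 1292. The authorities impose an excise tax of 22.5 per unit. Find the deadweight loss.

Demand slope = (56.9 − 136.1)/(1292 − 236) = −0.075, so p = 153.8 − 0.075q.
Supply slope = (126.44 − 52.52)/(1292 − 236) = 0.07, so p = 36 + 0.07q.
Competitive equilibrium: 153.8 − 0.075q = 36 + 0.07q → q* = 812.4138, p* = 92.869.
With the tax, the buyer price exceeds the seller price by 22.5: (153.8 − 0.075q) − (36 + 0.07q) = 22.5 → q' = 657.2414.
Δq = 812.4138 − 657.2414 = 155.1724; the wedge equals the tax, 22.5.
Deadweight loss = ½ × 155.1724 × 22.5 = 1745.69.

1745.69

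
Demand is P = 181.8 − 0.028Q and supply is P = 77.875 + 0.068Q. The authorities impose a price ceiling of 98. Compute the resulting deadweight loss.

Competitive equilibrium: 181.8 − 0.028Q = 77.875 + 0.068Q → Q* = 1082.55208, P* = 151.48854.
At the ceiling P = 98, quantity supplied = (98 − 77.875)/0.068 = 295.95588.
Willingness to pay at Q' = 295.95588: 181.8 − 0.028·295.95588 = 173.51324.
ΔQ = 1082.55208 − 295.95588 = 786.5962; wedge = 173.51324 − 98 = 75.51324.
Welfare loss = ½ × 786.5962 × 75.51324 = 29699.21.

29699.21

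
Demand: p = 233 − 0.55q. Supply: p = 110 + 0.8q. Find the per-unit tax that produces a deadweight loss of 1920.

Competitive equilibrium: 233 − 0.55q = 110 + 0.8q → q* = 91.1111, p* = 182.8889.
A tax t gives Δq = t/1.35 and wedge t, so DWL = t²/2.7.
t²/2.7 = 1920 → t² = 5184 → t = 72.

72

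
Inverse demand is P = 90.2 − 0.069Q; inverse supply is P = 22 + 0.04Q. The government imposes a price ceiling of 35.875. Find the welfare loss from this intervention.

Competitive equilibrium: 90.2 − 0.069Q = 22 + 0.04Q → Q* = 625.6881, P* = 47.0275.
At the ceiling P = 35.875, quantity supplied = (35.875 − 22)/0.04 = 346.875.
Willingness to pay at Q' = 346.875: 90.2 − 0.069·346.875 = 66.2656.
ΔQ = 625.6881 − 346.875 = 278.8131; wedge = 66.2656 − 35.875 = 30.3906.
Welfare loss = ½ × 278.8131 × 30.3906 = 4236.65.

4236.65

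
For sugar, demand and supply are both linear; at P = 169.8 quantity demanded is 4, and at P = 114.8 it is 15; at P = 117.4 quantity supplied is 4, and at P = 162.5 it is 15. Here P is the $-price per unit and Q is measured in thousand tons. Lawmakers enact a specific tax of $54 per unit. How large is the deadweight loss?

$160.22 thousand

Demand slope = (114.8 − 169.8)/(15 − 4) = −5, so P = 189.8 − 5Q.
Supply slope = (162.5 − 117.4)/(15 − 4) = 4.1, so P = 101 + 4.1Q.
Competitive equilibrium: 189.8 − 5Q = 101 + 4.1Q → Q* = 9.7582, P* = 141.0088.
With the tax, the buyer price exceeds the seller price by 54: (189.8 − 5Q) − (101 + 4.1Q) = 54 → Q' = 3.8242.
ΔQ = 9.7582 − 3.8242 = 5.934; the wedge equals the tax, 54.
The triangle = ½ × 5.934 × 54 = $160.22 thousand.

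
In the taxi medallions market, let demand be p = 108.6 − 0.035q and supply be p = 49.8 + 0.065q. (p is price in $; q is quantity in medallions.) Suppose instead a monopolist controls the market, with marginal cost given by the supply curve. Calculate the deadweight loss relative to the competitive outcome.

$1161.97

Competitive equilibrium: 108.6 − 0.035q = 49.8 + 0.065q → q* = 588, p* = 88.02.
Marginal revenue: MR = 108.6 − 0.07q. Set MR = MC: 108.6 − 0.07q = 49.8 + 0.065q → q_m = 435.5556.
Price p_m = 108.6 − 0.035·435.5556 = 93.3556; MC(q_m) = 49.8 + 0.065·435.5556 = 78.1111.
Competitive q* = 588, so Δq = 152.4444; wedge = 93.3556 − 78.1111 = 15.2445.
DWL = ½ × 152.4444 × 15.2445 = $1161.97.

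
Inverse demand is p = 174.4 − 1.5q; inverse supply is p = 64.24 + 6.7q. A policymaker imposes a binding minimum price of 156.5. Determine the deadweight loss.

9.24

Competitive equilibrium: 174.4 − 1.5q = 64.24 + 6.7q → q* = 13.4341, p* = 154.2488.
At the floor p = 156.5, quantity demanded = (174.4 − 156.5)/1.5 = 11.9333.
Sellers' marginal cost at q' = 11.9333: 64.24 + 6.7·11.9333 = 144.1931.
Δq = 13.4341 − 11.9333 = 1.5008; wedge = 156.5 − 144.1931 = 12.3069.
The triangle = ½ × 1.5008 × 12.3069 = 9.24.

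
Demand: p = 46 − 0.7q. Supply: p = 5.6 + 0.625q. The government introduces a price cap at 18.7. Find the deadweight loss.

Competitive equilibrium: 46 − 0.7q = 5.6 + 0.625q → q* = 30.4906, p* = 24.6566.
At the ceiling p = 18.7, quantity supplied = (18.7 − 5.6)/0.625 = 20.96.
Willingness to pay at q' = 20.96: 46 − 0.7·20.96 = 31.328.
Δq = 30.4906 − 20.96 = 9.5306; wedge = 31.328 − 18.7 = 12.628.
DWL = ½ × 9.5306 × 12.628 = 60.18.

60.18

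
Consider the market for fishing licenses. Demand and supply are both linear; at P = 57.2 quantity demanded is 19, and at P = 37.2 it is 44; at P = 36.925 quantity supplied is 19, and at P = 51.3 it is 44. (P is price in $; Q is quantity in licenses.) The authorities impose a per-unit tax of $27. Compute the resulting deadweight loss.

$265.09

Demand slope = (37.2 − 57.2)/(44 − 19) = −0.8, so P = 72.4 − 0.8Q.
Supply slope = (51.3 − 36.925)/(44 − 19) = 0.575, so P = 26 + 0.575Q.
Competitive equilibrium: 72.4 − 0.8Q = 26 + 0.575Q → Q* = 33.7455, P* = 45.4036.
With the tax, the buyer price exceeds the seller price by 27: (72.4 − 0.8Q) − (26 + 0.575Q) = 27 → Q' = 14.1091.
ΔQ = 33.7455 − 14.1091 = 19.6364; the wedge equals the tax, 27.
Welfare loss = ½ × 19.6364 × 27 = $265.09.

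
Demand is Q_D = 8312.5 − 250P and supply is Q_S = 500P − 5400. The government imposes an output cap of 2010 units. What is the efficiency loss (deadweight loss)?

In inverse form: demand P = 33.25 − 0.004Q, supply P = 10.8 + 0.002Q.
Competitive equilibrium: 33.25 − 0.004Q = 10.8 + 0.002Q → Q* = 3741.6667, P* = 18.2833.
At Q = 2010: demand price = 33.25 − 0.004·2010 = 25.21; supply price = 10.8 + 0.002·2010 = 14.82.
ΔQ = 3741.6667 − 2010 = 1731.6667; wedge = 25.21 − 14.82 = 10.39.
DWL = ½ × 1731.6667 × 10.39 = 8996.01.

8996.01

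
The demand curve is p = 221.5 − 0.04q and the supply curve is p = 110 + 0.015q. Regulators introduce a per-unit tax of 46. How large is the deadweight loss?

19236.36

Competitive equilibrium: 221.5 − 0.04q = 110 + 0.015q → q* = 2027.2727, p* = 140.4091.
With the tax, the buyer price exceeds the seller price by 46: (221.5 − 0.04q) − (110 + 0.015q) = 46 → q' = 1190.9091.
Δq = 2027.2727 − 1190.9091 = 836.3636; the wedge equals the tax, 46.
Deadweight loss = ½ × 836.3636 × 46 = 19236.36.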